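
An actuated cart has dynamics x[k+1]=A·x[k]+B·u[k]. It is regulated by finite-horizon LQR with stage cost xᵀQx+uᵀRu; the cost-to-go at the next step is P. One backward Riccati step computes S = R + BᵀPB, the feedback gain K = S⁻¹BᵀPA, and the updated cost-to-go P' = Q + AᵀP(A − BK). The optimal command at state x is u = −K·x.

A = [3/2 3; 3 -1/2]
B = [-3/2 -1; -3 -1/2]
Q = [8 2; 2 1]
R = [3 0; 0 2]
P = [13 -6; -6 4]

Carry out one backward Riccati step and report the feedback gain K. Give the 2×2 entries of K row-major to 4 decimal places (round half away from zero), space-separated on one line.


BᵀP = [-1.5000 -3.0000; -10.0000 4.0000]
S = R + BᵀPB = [3 0; 0 2] + [11.2500 3.0000; 3.0000 8.0000] = [14.2500 3.0000; 3.0000 10.0000]
BᵀPA = [-11.2500 -3.0000; -3.0000 -32.0000]
K = S⁻¹·BᵀPA = [-0.7753 0.4944; -0.0674 -3.3483]
A−BK = [0.2697 0.3933; 0.6404 -0.6910]
AᵀP(A−BK) = [2.3258 -1.4831; -1.4831 30.3371]
P' = Q + AᵀP(A−BK) = [10.3258 0.5169; 0.5169 31.3371]
tr(P') = 41.6629

-0.7753 0.4944 -0.0674 -3.3483


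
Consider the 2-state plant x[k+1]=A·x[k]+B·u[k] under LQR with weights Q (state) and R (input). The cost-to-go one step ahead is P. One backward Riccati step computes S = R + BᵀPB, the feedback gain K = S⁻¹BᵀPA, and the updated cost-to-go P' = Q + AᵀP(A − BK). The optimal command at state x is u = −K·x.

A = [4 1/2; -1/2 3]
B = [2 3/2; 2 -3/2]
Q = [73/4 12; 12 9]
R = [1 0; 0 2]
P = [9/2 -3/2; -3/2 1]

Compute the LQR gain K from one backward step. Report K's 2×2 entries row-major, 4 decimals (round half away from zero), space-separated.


0.9816 0.5803 1.3050 -0.6080

BᵀP = [6.0000 -1.0000; 9.0000 -3.7500]
S = R + BᵀPB = [1 0; 0 2] + [10.0000 10.5000; 10.5000 19.1250] = [11.0000 10.5000; 10.5000 21.1250]
BᵀPA = [24.5000 0.0000; 37.8750 -6.7500]
K = S⁻¹·BᵀPA = [0.9816 0.5803; 1.3050 -0.6080]
A−BK = [0.0793 0.2513; -0.5056 0.9273]
AᵀP(A−BK) = [4.7739 -1.3161; -1.3161 1.5211]
P' = Q + AᵀP(A−BK) = [23.0239 10.6839; 10.6839 10.5211]
tr(P') = 33.5450


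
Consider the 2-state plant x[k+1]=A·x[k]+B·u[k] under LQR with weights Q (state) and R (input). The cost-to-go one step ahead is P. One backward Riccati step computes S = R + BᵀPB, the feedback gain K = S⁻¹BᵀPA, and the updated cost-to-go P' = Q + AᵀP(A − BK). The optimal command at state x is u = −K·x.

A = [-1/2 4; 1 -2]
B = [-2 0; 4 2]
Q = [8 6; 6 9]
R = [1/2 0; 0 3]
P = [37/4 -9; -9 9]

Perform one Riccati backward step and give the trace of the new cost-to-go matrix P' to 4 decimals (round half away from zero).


18.5212

BᵀP = [-54.5000 54.0000; -18.0000 18.0000]
S = R + BᵀPB = [1/2 0; 0 3] + [325.0000 108.0000; 108.0000 36.0000] = [325.5000 108.0000; 108.0000 39.0000]
BᵀPA = [81.2500 -326.0000; 27.0000 -108.0000]
K = S⁻¹·BᵀPA = [0.2453 -1.0189; 0.0131 0.0524]
A−BK = [-0.0095 1.9622; -0.0073 1.9709]
AᵀP(A−BK) = [0.0307 -0.1274; -0.1274 1.4905]
P' = Q + AᵀP(A−BK) = [8.0307 5.8726; 5.8726 10.4905]
tr(P') = 18.5212


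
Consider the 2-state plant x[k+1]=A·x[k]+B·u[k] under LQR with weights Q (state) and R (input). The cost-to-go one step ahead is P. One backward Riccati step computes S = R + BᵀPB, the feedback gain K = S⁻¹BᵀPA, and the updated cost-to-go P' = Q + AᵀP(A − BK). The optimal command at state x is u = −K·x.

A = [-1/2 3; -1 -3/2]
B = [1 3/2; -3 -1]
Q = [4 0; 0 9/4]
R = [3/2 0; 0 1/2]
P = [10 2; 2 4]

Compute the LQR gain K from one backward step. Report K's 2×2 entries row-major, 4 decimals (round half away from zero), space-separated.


0.5230 -0.1655 -0.6604 2.0546

BᵀP = [4.0000 -10.0000; 13.0000 -1.0000]
S = R + BᵀPB = [3/2 0; 0 1/2] + [34.0000 16.0000; 16.0000 20.5000] = [35.5000 16.0000; 16.0000 21.0000]
BᵀPA = [8.0000 27.0000; -5.5000 40.5000]
K = S⁻¹·BᵀPA = [0.5230 -0.1655; -0.6604 2.0546]
A−BK = [-0.0324 0.0835; -0.0914 0.0582]
AᵀP(A−BK) = [0.6841 -0.8756; -0.8756 2.2546]
P' = Q + AᵀP(A−BK) = [4.6841 -0.8756; -0.8756 4.5046]
tr(P') = 9.1887


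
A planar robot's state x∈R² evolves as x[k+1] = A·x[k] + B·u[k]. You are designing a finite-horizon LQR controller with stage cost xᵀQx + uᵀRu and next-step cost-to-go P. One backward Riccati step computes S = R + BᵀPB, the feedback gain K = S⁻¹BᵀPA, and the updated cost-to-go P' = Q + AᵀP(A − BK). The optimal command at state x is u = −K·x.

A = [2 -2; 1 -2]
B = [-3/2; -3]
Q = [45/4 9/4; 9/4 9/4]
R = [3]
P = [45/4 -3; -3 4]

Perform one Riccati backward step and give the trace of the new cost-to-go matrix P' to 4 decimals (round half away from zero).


BᵀP = [-7.8750 -7.5000]
S = R + BᵀPB = [3] + [34.3125] = [37.3125]
BᵀPA = [-23.2500 30.7500]
K = S⁻¹·BᵀPA = [-0.6231 0.8241]
A−BK = [1.0653 -0.7638; -0.8693 0.4724]
AᵀP(A−BK) = [22.5126 -15.8392; -15.8392 11.6583]
P' = Q + AᵀP(A−BK) = [33.7626 -13.5892; -13.5892 13.9083]
tr(P') = 47.6709

47.6709


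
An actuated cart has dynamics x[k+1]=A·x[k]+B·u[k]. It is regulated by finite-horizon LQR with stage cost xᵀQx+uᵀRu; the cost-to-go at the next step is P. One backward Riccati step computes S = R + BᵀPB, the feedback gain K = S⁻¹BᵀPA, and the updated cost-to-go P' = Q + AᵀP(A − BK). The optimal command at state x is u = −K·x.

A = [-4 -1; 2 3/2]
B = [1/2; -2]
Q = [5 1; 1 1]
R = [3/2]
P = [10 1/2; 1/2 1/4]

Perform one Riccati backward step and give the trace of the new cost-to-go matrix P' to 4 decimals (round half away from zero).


95.2148

BᵀP = [4.0000 -0.2500]
S = R + BᵀPB = [3/2] + [2.5000] = [4.0000]
BᵀPA = [-16.5000 -4.3750]
K = S⁻¹·BᵀPA = [-4.1250 -1.0938]
A−BK = [-1.9375 -0.4531; -6.2500 -0.6875]
AᵀP(A−BK) = [84.9375 18.7031; 18.7031 4.2773]
P' = Q + AᵀP(A−BK) = [89.9375 19.7031; 19.7031 5.2773]
tr(P') = 95.2148


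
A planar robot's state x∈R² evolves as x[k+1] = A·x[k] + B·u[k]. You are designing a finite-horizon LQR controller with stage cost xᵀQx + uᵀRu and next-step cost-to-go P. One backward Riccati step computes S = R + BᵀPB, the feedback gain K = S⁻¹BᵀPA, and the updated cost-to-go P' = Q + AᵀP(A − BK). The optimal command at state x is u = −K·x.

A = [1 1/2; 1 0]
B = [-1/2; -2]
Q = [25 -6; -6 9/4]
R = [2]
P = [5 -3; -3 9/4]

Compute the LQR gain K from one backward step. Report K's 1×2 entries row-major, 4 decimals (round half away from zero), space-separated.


0.0800 0.2800

BᵀP = [3.5000 -3.0000]
S = R + BᵀPB = [2] + [4.2500] = [6.2500]
BᵀPA = [0.5000 1.7500]
K = S⁻¹·BᵀPA = [0.0800 0.2800]
A−BK = [1.0400 0.6400; 1.1600 0.5600]
AᵀP(A−BK) = [1.2100 0.8600; 0.8600 0.7600]
P' = Q + AᵀP(A−BK) = [26.2100 -5.1400; -5.1400 3.0100]
tr(P') = 29.2200


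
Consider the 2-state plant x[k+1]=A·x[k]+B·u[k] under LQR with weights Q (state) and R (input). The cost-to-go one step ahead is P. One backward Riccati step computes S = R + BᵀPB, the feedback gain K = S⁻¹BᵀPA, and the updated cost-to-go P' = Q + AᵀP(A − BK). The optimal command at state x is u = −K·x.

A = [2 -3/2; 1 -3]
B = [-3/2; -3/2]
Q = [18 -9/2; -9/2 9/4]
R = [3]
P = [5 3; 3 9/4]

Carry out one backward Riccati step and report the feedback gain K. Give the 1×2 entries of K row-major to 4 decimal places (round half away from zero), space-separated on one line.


-0.9714 1.2686

BᵀP = [-12.0000 -7.8750]
S = R + BᵀPB = [3] + [29.8125] = [32.8125]
BᵀPA = [-31.8750 41.6250]
K = S⁻¹·BᵀPA = [-0.9714 1.2686]
A−BK = [0.5429 0.4029; -0.4571 -1.0971]
AᵀP(A−BK) = [3.2857 -3.8143; -3.8143 5.6957]
P' = Q + AᵀP(A−BK) = [21.2857 -8.3143; -8.3143 7.9457]
tr(P') = 29.2314


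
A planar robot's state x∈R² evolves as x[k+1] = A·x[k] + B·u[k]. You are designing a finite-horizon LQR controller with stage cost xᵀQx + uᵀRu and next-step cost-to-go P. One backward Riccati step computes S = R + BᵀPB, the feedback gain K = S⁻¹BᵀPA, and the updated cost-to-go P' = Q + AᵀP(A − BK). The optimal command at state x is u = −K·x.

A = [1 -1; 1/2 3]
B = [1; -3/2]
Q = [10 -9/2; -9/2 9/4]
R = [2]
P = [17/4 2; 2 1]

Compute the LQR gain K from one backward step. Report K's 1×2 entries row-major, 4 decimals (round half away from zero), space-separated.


0.6000 0.1000

BᵀP = [1.2500 0.5000]
S = R + BᵀPB = [2] + [0.5000] = [2.5000]
BᵀPA = [1.5000 0.2500]
K = S⁻¹·BᵀPA = [0.6000 0.1000]
A−BK = [0.4000 -1.1000; 1.4000 3.1500]
AᵀP(A−BK) = [5.6000 2.1000; 2.1000 1.2250]
P' = Q + AᵀP(A−BK) = [15.6000 -2.4000; -2.4000 3.4750]
tr(P') = 19.0750


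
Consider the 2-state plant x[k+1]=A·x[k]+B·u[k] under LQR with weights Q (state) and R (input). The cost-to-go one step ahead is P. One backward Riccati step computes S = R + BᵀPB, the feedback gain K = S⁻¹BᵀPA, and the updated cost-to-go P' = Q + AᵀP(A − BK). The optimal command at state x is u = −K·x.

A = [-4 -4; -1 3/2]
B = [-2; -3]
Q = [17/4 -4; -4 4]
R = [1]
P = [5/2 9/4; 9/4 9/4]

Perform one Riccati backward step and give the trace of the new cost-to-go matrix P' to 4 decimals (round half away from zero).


BᵀP = [-11.7500 -11.2500]
S = R + BᵀPB = [1] + [57.2500] = [58.2500]
BᵀPA = [58.2500 30.1250]
K = S⁻¹·BᵀPA = [1.0000 0.5172]
A−BK = [-2.0000 -2.9657; 2.0000 3.0515]
AᵀP(A−BK) = [2.0000 2.0000; 2.0000 2.4828]
P' = Q + AᵀP(A−BK) = [6.2500 -2.0000; -2.0000 6.4828]
tr(P') = 12.7328

12.7328


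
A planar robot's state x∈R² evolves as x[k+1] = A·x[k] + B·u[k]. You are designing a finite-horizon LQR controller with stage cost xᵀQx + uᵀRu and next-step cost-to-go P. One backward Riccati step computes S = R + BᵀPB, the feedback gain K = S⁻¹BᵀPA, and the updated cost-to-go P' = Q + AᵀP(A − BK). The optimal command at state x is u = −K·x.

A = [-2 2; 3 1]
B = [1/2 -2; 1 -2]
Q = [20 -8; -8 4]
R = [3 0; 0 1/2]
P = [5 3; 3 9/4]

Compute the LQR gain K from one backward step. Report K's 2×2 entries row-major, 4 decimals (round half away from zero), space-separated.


0.1363 0.0173 0.0565 -0.7884

BᵀP = [5.5000 3.7500; -16.0000 -10.5000]
S = R + BᵀPB = [3 0; 0 1/2] + [6.5000 -18.5000; -18.5000 53.0000] = [9.5000 -18.5000; -18.5000 53.5000]
BᵀPA = [0.2500 14.7500; 0.5000 -42.5000]
K = S⁻¹·BᵀPA = [0.1363 0.0173; 0.0565 -0.7884]
A−BK = [-1.9552 0.4145; 2.9767 -0.5941]
AᵀP(A−BK) = [4.1877 -0.8601; -0.8601 0.4874]
P' = Q + AᵀP(A−BK) = [24.1877 -8.8601; -8.8601 4.4874]
tr(P') = 28.6751


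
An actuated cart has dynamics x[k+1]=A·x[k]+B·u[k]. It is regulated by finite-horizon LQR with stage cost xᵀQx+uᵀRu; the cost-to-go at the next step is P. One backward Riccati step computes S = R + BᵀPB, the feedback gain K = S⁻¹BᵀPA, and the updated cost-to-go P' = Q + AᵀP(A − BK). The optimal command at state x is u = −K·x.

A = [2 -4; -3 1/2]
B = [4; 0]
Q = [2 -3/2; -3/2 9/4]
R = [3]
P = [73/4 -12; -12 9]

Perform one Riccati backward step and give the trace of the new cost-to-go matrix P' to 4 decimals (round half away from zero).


20.9203

BᵀP = [73.0000 -48.0000]
S = R + BᵀPB = [3] + [292.0000] = [295.0000]
BᵀPA = [290.0000 -316.0000]
K = S⁻¹·BᵀPA = [0.9831 -1.0712]
A−BK = [-1.9322 0.2847; -3.0000 0.5000]
AᵀP(A−BK) = [12.9153 -4.8559; -4.8559 3.7551]
P' = Q + AᵀP(A−BK) = [14.9153 -6.3559; -6.3559 6.0051]
tr(P') = 20.9203


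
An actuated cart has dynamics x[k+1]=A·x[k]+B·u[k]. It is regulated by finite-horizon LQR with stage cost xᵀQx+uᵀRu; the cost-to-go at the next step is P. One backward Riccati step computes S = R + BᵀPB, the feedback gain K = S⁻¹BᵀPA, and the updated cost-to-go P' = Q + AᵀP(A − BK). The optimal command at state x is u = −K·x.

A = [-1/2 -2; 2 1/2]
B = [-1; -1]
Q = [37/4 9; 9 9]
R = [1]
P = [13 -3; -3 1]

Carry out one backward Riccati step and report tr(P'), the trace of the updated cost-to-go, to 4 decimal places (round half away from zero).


31.7500

BᵀP = [-10.0000 2.0000]
S = R + BᵀPB = [1] + [8.0000] = [9.0000]
BᵀPA = [9.0000 21.0000]
K = S⁻¹·BᵀPA = [1.0000 2.3333]
A−BK = [0.5000 0.3333; 3.0000 2.8333]
AᵀP(A−BK) = [4.2500 5.7500; 5.7500 9.2500]
P' = Q + AᵀP(A−BK) = [13.5000 14.7500; 14.7500 18.2500]
tr(P') = 31.7500


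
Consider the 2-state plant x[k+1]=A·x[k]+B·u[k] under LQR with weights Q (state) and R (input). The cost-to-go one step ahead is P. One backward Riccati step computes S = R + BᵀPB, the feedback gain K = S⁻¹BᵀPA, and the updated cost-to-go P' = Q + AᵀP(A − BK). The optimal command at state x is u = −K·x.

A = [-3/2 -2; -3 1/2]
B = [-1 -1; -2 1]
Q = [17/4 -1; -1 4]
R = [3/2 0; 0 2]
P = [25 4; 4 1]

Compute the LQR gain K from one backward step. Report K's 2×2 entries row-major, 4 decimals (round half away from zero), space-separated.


1.2761 0.8284 0.3022 0.9067

BᵀP = [-33.0000 -6.0000; -21.0000 -3.0000]
S = R + BᵀPB = [3/2 0; 0 2] + [45.0000 27.0000; 27.0000 18.0000] = [46.5000 27.0000; 27.0000 20.0000]
BᵀPA = [67.5000 63.0000; 40.5000 40.5000]
K = S⁻¹·BᵀPA = [1.2761 0.8284; 0.3022 0.9067]
A−BK = [0.0784 -0.2649; -0.7500 1.2500]
AᵀP(A−BK) = [2.8713 1.8638; 1.8638 3.3414]
P' = Q + AᵀP(A−BK) = [7.1213 0.8638; 0.8638 7.3414]
tr(P') = 14.4627


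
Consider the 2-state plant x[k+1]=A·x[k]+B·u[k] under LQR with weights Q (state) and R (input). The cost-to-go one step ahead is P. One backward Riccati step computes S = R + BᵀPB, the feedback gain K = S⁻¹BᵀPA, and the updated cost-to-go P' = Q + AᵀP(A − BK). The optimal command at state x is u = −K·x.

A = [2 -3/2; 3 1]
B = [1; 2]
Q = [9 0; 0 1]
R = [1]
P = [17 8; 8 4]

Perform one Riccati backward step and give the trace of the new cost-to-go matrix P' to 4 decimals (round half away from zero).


BᵀP = [33.0000 16.0000]
S = R + BᵀPB = [1] + [65.0000] = [66.0000]
BᵀPA = [114.0000 -33.5000]
K = S⁻¹·BᵀPA = [1.7273 -0.5076]
A−BK = [0.2727 -0.9924; -0.4545 2.0152]
AᵀP(A−BK) = [3.0909 -1.1364; -1.1364 1.2462]
P' = Q + AᵀP(A−BK) = [12.0909 -1.1364; -1.1364 2.2462]
tr(P') = 14.3371

14.3371


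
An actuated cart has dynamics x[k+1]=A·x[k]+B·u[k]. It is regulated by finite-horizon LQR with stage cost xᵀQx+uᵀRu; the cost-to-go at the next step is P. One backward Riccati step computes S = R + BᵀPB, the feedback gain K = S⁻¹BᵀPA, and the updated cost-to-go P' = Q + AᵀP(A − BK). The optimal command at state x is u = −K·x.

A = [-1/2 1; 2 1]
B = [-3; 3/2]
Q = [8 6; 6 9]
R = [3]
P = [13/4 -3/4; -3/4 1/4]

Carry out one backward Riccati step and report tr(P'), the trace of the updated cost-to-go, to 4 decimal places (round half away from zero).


17.7050

BᵀP = [-10.8750 2.6250]
S = R + BᵀPB = [3] + [36.5625] = [39.5625]
BᵀPA = [10.6875 -8.2500]
K = S⁻¹·BᵀPA = [0.2701 -0.2085]
A−BK = [0.3104 0.3744; 1.5948 1.3128]
AᵀP(A−BK) = [0.4254 -0.0213; -0.0213 0.2796]
P' = Q + AᵀP(A−BK) = [8.4254 5.9787; 5.9787 9.2796]
tr(P') = 17.7050


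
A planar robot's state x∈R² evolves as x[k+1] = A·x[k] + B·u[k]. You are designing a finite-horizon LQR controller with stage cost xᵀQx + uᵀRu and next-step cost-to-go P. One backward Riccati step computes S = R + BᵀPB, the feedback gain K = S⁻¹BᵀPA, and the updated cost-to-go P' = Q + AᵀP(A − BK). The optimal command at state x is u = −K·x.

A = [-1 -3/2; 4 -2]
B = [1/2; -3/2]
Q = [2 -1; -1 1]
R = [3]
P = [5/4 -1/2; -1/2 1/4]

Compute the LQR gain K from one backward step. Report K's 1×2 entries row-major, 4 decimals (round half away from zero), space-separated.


-0.8378 -0.1757

BᵀP = [1.3750 -0.6250]
S = R + BᵀPB = [3] + [1.6250] = [4.6250]
BᵀPA = [-3.8750 -0.8125]
K = S⁻¹·BᵀPA = [-0.8378 -0.1757]
A−BK = [-0.5811 -1.4122; 2.7432 -2.2635]
AᵀP(A−BK) = [6.0034 1.1943; 1.1943 0.6698]
P' = Q + AᵀP(A−BK) = [8.0034 0.1943; 0.1943 1.6698]
tr(P') = 9.6731


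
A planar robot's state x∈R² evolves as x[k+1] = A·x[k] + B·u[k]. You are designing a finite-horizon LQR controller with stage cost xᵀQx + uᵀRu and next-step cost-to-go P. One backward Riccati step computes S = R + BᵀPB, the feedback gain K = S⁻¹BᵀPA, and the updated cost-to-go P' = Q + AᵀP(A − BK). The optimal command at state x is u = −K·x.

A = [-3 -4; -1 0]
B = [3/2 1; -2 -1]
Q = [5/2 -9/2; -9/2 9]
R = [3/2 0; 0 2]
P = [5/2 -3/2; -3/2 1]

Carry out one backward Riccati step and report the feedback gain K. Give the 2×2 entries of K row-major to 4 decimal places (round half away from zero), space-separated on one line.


BᵀP = [6.7500 -4.2500; 4.0000 -2.5000]
S = R + BᵀPB = [3/2 0; 0 2] + [18.6250 11.0000; 11.0000 6.5000] = [20.1250 11.0000; 11.0000 8.5000]
BᵀPA = [-16.0000 -27.0000; -9.5000 -16.0000]
K = S⁻¹·BᵀPA = [-0.6292 -1.0687; -0.3034 -0.4994]
A−BK = [-1.7528 -1.8976; -2.5618 -2.6367]
AᵀP(A−BK) = [1.5506 2.1573; 2.1573 3.1561]
P' = Q + AᵀP(A−BK) = [4.0506 -2.3427; -2.3427 12.1561]
tr(P') = 16.2066

-0.6292 -1.0687 -0.3034 -0.4994


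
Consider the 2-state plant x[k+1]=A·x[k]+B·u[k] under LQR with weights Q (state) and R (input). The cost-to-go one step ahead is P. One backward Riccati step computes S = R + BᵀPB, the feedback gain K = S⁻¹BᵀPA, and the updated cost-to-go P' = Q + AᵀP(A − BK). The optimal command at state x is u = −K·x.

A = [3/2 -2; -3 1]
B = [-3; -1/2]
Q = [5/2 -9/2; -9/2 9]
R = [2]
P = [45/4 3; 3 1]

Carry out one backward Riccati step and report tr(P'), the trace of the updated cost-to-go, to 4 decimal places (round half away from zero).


14.4557

BᵀP = [-35.2500 -9.5000]
S = R + BᵀPB = [2] + [110.5000] = [112.5000]
BᵀPA = [-24.3750 61.0000]
K = S⁻¹·BᵀPA = [-0.2167 0.5422]
A−BK = [0.8500 -0.3733; -3.1083 1.2711]
AᵀP(A−BK) = [2.0313 -1.0333; -1.0333 0.9244]
P' = Q + AᵀP(A−BK) = [4.5313 -5.5333; -5.5333 9.9244]
tr(P') = 14.4557


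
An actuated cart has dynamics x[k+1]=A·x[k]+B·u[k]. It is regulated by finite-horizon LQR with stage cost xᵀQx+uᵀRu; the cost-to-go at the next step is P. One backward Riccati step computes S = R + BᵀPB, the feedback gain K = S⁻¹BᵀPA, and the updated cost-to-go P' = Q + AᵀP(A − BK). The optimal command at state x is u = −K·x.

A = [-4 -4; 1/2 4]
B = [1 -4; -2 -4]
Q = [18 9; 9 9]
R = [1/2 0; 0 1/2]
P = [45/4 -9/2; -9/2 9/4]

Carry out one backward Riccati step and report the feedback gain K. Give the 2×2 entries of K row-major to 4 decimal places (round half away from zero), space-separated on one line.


BᵀP = [20.2500 -9.0000; -27.0000 9.0000]
S = R + BᵀPB = [1/2 0; 0 1/2] + [38.2500 -45.0000; -45.0000 72.0000] = [38.7500 -45.0000; -45.0000 72.5000]
BᵀPA = [-85.5000 -117.0000; 112.5000 144.0000]
K = S⁻¹·BᵀPA = [-1.4486 -2.5530; 0.6526 0.4016]
A−BK = [0.0590 0.1594; 0.2131 0.5004]
AᵀP(A−BK) = [1.2904 2.0402; 2.0402 3.4709]
P' = Q + AᵀP(A−BK) = [19.2904 11.0402; 11.0402 12.4709]
tr(P') = 31.7613

-1.4486 -2.5530 0.6526 0.4016


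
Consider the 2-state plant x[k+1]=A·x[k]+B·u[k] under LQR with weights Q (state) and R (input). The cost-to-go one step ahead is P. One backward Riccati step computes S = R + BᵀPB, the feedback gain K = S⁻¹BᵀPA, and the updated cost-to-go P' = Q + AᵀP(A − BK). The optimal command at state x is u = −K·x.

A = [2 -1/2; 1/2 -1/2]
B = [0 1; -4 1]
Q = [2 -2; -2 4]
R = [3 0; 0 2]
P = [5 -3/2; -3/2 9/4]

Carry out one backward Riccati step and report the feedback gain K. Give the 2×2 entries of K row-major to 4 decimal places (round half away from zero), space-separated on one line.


0.2939 0.0128 1.3211 -0.3339

BᵀP = [6.0000 -9.0000; 3.5000 0.7500]
S = R + BᵀPB = [3 0; 0 2] + [36.0000 -3.0000; -3.0000 4.2500] = [39.0000 -3.0000; -3.0000 6.2500]
BᵀPA = [7.5000 1.5000; 7.3750 -2.1250]
K = S⁻¹·BᵀPA = [0.2939 0.0128; 1.3211 -0.3339]
A−BK = [0.6789 -0.1661; 0.3546 -0.1150]
AᵀP(A−BK) = [5.6150 -1.3211; -1.3211 0.3339]
P' = Q + AᵀP(A−BK) = [7.6150 -3.3211; -3.3211 4.3339]
tr(P') = 11.9489


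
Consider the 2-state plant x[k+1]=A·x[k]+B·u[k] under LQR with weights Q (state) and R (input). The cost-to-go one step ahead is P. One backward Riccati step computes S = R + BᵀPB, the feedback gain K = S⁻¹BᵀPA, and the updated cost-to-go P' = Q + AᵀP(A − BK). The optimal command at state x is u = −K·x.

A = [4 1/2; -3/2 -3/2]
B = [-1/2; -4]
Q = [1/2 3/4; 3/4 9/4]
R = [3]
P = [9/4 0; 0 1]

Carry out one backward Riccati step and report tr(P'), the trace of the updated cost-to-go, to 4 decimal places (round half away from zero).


BᵀP = [-1.1250 -4.0000]
S = R + BᵀPB = [3] + [16.5625] = [19.5625]
BᵀPA = [1.5000 5.4375]
K = S⁻¹·BᵀPA = [0.0767 0.2780]
A−BK = [4.0383 0.6390; -1.1933 -0.3882]
AᵀP(A−BK) = [38.1350 6.3331; 6.3331 1.3011]
P' = Q + AᵀP(A−BK) = [38.6350 7.0831; 7.0831 3.5511]
tr(P') = 42.1861

42.1861


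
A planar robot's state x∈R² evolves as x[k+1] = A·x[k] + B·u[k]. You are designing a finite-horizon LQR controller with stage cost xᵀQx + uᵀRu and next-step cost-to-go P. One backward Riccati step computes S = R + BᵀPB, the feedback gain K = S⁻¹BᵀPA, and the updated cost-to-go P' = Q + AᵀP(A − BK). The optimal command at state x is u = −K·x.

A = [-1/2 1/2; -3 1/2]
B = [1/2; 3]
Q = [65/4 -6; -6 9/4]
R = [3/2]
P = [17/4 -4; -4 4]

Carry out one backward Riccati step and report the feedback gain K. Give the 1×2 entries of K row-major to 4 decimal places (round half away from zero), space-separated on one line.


BᵀP = [-9.8750 10.0000]
S = R + BᵀPB = [3/2] + [25.0625] = [26.5625]
BᵀPA = [-25.0625 0.0625]
K = S⁻¹·BᵀPA = [-0.9435 0.0024]
A−BK = [-0.0282 0.4988; -0.1694 0.4929]
AᵀP(A−BK) = [1.4153 -0.0035; -0.0035 0.0624]
P' = Q + AᵀP(A−BK) = [17.6653 -6.0035; -6.0035 2.3124]
tr(P') = 19.9776

-0.9435 0.0024


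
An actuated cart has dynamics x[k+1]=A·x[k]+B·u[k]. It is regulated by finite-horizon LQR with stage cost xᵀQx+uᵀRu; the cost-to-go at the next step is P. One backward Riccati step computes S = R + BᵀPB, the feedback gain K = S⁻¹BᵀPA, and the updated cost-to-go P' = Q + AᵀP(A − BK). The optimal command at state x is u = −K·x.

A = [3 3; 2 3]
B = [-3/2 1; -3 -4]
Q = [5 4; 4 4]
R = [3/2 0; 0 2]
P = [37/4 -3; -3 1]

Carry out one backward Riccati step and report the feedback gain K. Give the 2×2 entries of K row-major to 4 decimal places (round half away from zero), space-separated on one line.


-0.5328 -0.5255 0.8577 0.7226

BᵀP = [-4.8750 1.5000; 21.2500 -7.0000]
S = R + BᵀPB = [3/2 0; 0 2] + [2.8125 -10.8750; -10.8750 49.2500] = [4.3125 -10.8750; -10.8750 51.2500]
BᵀPA = [-11.6250 -10.1250; 49.7500 42.7500]
K = S⁻¹·BᵀPA = [-0.5328 -0.5255; 0.8577 0.7226]
A−BK = [1.3431 1.4891; 3.8321 4.3139]
AᵀP(A−BK) = [2.3869 2.1898; 2.1898 2.0365]
P' = Q + AᵀP(A−BK) = [7.3869 6.1898; 6.1898 6.0365]
tr(P') = 13.4234


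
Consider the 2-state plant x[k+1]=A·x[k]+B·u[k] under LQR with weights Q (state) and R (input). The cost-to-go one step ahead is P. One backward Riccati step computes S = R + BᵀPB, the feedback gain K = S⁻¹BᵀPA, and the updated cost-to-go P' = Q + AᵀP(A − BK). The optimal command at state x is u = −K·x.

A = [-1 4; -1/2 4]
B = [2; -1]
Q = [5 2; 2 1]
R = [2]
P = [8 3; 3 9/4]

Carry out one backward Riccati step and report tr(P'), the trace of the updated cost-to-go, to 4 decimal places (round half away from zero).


83.3247

BᵀP = [13.0000 3.7500]
S = R + BᵀPB = [2] + [22.2500] = [24.2500]
BᵀPA = [-14.8750 67.0000]
K = S⁻¹·BᵀPA = [-0.6134 2.7629]
A−BK = [0.2268 -1.5258; -1.1134 6.7629]
AᵀP(A−BK) = [2.4381 -13.4021; -13.4021 74.8866]
P' = Q + AᵀP(A−BK) = [7.4381 -11.4021; -11.4021 75.8866]
tr(P') = 83.3247


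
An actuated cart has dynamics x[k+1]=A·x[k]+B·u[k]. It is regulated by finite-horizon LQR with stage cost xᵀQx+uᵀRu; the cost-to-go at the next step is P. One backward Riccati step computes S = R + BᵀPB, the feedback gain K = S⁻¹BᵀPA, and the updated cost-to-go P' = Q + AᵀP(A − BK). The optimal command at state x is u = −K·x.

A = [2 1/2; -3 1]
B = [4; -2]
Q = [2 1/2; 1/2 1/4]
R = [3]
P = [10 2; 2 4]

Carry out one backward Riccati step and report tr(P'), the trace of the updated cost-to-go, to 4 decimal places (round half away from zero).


25.2806

BᵀP = [36.0000 0.0000]
S = R + BᵀPB = [3] + [144.0000] = [147.0000]
BᵀPA = [72.0000 18.0000]
K = S⁻¹·BᵀPA = [0.4898 0.1224]
A−BK = [0.0408 0.0102; -2.0204 1.2449]
AᵀP(A−BK) = [16.7347 -9.8163; -9.8163 6.2959]
P' = Q + AᵀP(A−BK) = [18.7347 -9.3163; -9.3163 6.5459]
tr(P') = 25.2806


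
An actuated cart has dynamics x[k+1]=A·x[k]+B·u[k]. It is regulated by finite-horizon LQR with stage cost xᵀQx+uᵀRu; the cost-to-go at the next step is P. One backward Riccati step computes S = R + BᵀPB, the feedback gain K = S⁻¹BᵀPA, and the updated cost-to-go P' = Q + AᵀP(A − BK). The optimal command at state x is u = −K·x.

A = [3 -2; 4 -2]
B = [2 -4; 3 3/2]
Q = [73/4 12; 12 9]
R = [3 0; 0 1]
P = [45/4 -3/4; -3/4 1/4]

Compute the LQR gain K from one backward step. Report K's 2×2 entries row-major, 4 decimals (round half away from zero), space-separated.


BᵀP = [20.2500 -0.7500; -46.1250 3.3750]
S = R + BᵀPB = [3 0; 0 1] + [38.2500 -82.1250; -82.1250 189.5625] = [41.2500 -82.1250; -82.1250 190.5625]
BᵀPA = [57.7500 -39.0000; -124.8750 85.5000]
K = S⁻¹·BᵀPA = [0.6716 -0.3675; -0.3659 0.2903]
A−BK = [0.1933 -0.1038; 2.5340 -1.3328]
AᵀP(A−BK) = [2.7779 -1.5263; -1.5263 0.8473]
P' = Q + AᵀP(A−BK) = [21.0279 10.4737; 10.4737 9.8473]
tr(P') = 30.8752

0.6716 -0.3675 -0.3659 0.2903


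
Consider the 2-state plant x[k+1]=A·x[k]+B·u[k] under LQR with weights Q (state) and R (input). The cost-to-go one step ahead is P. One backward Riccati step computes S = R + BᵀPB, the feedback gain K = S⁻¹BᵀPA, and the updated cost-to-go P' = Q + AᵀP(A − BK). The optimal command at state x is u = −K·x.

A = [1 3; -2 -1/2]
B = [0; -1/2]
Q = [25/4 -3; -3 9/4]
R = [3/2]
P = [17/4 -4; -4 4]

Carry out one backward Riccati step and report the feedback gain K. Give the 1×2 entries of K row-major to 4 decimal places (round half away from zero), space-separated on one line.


2.4000 2.8000

BᵀP = [2.0000 -2.0000]
S = R + BᵀPB = [3/2] + [1.0000] = [2.5000]
BᵀPA = [6.0000 7.0000]
K = S⁻¹·BᵀPA = [2.4000 2.8000]
A−BK = [1.0000 3.0000; -0.8000 0.9000]
AᵀP(A−BK) = [21.8500 25.9500; 25.9500 31.6500]
P' = Q + AᵀP(A−BK) = [28.1000 22.9500; 22.9500 33.9000]
tr(P') = 62.0000


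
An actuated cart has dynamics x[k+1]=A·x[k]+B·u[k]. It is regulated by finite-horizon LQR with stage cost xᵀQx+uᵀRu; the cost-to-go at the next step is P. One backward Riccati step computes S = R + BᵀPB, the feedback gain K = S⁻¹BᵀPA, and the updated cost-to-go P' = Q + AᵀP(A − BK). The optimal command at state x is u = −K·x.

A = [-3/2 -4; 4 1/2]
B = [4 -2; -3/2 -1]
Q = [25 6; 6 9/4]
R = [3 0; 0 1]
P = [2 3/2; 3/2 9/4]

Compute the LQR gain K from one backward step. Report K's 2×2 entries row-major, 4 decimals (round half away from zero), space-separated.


-0.8160 -0.5547 -1.4073 0.6690

BᵀP = [5.7500 2.6250; -5.5000 -5.2500]
S = R + BᵀPB = [3 0; 0 1] + [19.0625 -14.1250; -14.1250 16.2500] = [22.0625 -14.1250; -14.1250 17.2500]
BᵀPA = [1.8750 -21.6875; -12.7500 19.3750]
K = S⁻¹·BᵀPA = [-0.8160 -0.5547; -1.4073 0.6690]
A−BK = [-1.0506 -0.4432; 1.3687 0.3369]
AᵀP(A−BK) = [6.0867 0.9444; 0.9444 1.5709]
P' = Q + AᵀP(A−BK) = [31.0867 6.9444; 6.9444 3.8209]
tr(P') = 34.9077


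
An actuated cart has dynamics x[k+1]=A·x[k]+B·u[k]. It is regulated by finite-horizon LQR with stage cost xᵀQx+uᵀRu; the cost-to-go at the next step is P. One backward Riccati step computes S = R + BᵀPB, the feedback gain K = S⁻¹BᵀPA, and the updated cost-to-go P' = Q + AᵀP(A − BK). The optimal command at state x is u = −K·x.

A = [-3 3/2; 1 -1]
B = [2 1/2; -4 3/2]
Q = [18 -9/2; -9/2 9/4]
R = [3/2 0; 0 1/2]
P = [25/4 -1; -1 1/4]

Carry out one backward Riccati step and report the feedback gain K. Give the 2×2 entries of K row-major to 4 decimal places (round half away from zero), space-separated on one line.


-1.0539 0.5650 -0.9314 0.3946

BᵀP = [16.5000 -3.0000; 1.6250 -0.1250]
S = R + BᵀPB = [3/2 0; 0 1/2] + [45.0000 3.7500; 3.7500 0.6250] = [46.5000 3.7500; 3.7500 1.1250]
BᵀPA = [-52.5000 27.7500; -5.0000 2.5625]
K = S⁻¹·BᵀPA = [-1.0539 0.5650; -0.9314 0.3946]
A−BK = [-0.4265 0.1728; -1.8186 0.6679]
AᵀP(A−BK) = [2.5123 -1.2420; -1.2420 0.6239]
P' = Q + AᵀP(A−BK) = [20.5123 -5.7420; -5.7420 2.8739]
tr(P') = 23.3862


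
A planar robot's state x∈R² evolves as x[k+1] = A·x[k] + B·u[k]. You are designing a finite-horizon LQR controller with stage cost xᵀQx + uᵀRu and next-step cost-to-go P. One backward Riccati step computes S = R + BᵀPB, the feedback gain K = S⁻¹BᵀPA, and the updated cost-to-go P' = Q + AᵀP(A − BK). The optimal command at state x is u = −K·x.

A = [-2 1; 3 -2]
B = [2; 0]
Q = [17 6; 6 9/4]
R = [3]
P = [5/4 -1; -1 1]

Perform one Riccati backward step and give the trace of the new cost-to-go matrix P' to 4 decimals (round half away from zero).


BᵀP = [2.5000 -2.0000]
S = R + BᵀPB = [3] + [5.0000] = [8.0000]
BᵀPA = [-11.0000 6.5000]
K = S⁻¹·BᵀPA = [-1.3750 0.8125]
A−BK = [0.7500 -0.6250; 3.0000 -2.0000]
AᵀP(A−BK) = [10.8750 -6.5625; -6.5625 3.9688]
P' = Q + AᵀP(A−BK) = [27.8750 -0.5625; -0.5625 6.2188]
tr(P') = 34.0938

34.0938


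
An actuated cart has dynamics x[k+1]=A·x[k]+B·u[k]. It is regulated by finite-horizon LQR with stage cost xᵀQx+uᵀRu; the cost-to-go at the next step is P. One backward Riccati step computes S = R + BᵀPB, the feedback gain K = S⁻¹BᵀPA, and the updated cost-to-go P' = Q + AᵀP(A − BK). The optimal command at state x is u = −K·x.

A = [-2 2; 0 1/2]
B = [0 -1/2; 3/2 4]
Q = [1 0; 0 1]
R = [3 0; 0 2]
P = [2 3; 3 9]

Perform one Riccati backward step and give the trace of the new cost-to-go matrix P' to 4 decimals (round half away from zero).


BᵀP = [4.5000 13.5000; 11.0000 34.5000]
S = R + BᵀPB = [3 0; 0 2] + [20.2500 51.7500; 51.7500 132.5000] = [23.2500 51.7500; 51.7500 134.5000]
BᵀPA = [-9.0000 15.7500; -22.0000 39.2500]
K = S⁻¹·BᵀPA = [-0.1603 0.1942; -0.1019 0.2171]
A−BK = [-2.0509 2.1086; 0.6480 -0.6597]
AᵀP(A−BK) = [4.3157 -4.4760; -4.4760 4.6701]
P' = Q + AᵀP(A−BK) = [5.3157 -4.4760; -4.4760 5.6701]
tr(P') = 10.9858

10.9858


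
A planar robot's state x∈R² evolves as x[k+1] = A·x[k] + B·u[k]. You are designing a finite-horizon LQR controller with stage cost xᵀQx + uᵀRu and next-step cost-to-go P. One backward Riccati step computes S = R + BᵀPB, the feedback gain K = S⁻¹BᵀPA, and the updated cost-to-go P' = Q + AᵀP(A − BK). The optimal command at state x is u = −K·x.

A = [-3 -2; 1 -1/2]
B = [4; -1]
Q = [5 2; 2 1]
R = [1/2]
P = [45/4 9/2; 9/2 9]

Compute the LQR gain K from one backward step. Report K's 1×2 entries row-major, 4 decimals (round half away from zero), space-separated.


BᵀP = [40.5000 9.0000]
S = R + BᵀPB = [1/2] + [153.0000] = [153.5000]
BᵀPA = [-112.5000 -85.5000]
K = S⁻¹·BᵀPA = [-0.7329 -0.5570]
A−BK = [-0.0684 0.2280; 0.2671 -1.0570]
AᵀP(A−BK) = [0.7989 -1.9129; -1.9129 8.6262]
P' = Q + AᵀP(A−BK) = [5.7989 0.0871; 0.0871 9.6262]
tr(P') = 15.4251

-0.7329 -0.5570


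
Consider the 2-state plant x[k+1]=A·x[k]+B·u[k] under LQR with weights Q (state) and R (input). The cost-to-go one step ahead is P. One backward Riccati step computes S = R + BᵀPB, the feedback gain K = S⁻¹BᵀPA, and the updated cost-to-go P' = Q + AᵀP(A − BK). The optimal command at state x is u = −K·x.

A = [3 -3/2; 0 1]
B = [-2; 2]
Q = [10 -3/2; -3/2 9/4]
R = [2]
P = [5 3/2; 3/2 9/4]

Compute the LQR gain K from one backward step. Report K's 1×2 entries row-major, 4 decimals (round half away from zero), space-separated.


BᵀP = [-7.0000 1.5000]
S = R + BᵀPB = [2] + [17.0000] = [19.0000]
BᵀPA = [-21.0000 12.0000]
K = S⁻¹·BᵀPA = [-1.1053 0.6316]
A−BK = [0.7895 -0.2368; 2.2105 -0.2632]
AᵀP(A−BK) = [21.7895 -4.7368; -4.7368 1.4211]
P' = Q + AᵀP(A−BK) = [31.7895 -6.2368; -6.2368 3.6711]
tr(P') = 35.4605

-1.1053 0.6316


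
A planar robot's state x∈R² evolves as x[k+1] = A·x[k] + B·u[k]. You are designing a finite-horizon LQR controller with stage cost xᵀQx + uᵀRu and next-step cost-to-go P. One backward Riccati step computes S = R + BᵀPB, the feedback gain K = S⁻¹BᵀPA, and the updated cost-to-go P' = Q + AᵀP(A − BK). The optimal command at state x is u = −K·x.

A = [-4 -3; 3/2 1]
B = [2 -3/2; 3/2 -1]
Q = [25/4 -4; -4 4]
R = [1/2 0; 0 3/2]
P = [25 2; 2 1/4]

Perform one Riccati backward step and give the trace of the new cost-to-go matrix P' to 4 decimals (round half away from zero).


BᵀP = [53.0000 4.3750; -39.5000 -3.2500]
S = R + BᵀPB = [1/2 0; 0 3/2] + [112.5625 -83.8750; -83.8750 62.5000] = [113.0625 -83.8750; -83.8750 64.0000]
BᵀPA = [-205.4375 -154.6250; 153.1250 115.2500]
K = S⁻¹·BᵀPA = [-1.5157 -1.1414; 0.4061 0.3049]
A−BK = [-0.3593 -0.2598; 4.1797 3.0170]
AᵀP(A−BK) = [2.9840 2.1972; 2.1972 1.6186]
P' = Q + AᵀP(A−BK) = [9.2340 -1.8028; -1.8028 5.6186]
tr(P') = 14.8526

14.8526


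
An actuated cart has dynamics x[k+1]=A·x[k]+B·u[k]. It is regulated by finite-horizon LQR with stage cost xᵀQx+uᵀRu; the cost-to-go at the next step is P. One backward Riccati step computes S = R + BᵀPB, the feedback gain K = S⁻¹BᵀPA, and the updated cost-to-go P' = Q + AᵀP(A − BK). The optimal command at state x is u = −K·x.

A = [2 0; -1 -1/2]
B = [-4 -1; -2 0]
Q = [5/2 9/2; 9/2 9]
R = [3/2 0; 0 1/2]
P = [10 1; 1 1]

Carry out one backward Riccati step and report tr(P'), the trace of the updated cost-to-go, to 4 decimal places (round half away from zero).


BᵀP = [-42.0000 -6.0000; -10.0000 -1.0000]
S = R + BᵀPB = [3/2 0; 0 1/2] + [180.0000 42.0000; 42.0000 10.0000] = [181.5000 42.0000; 42.0000 10.5000]
BᵀPA = [-78.0000 3.0000; -19.0000 0.5000]
K = S⁻¹·BᵀPA = [-0.1481 0.0741; -1.2169 -0.2487]
A−BK = [0.1905 0.0476; -1.2963 -0.3519]
AᵀP(A−BK) = [2.3228 0.5529; 0.5529 0.1521]
P' = Q + AᵀP(A−BK) = [4.8228 5.0529; 5.0529 9.1521]
tr(P') = 13.9749

13.9749


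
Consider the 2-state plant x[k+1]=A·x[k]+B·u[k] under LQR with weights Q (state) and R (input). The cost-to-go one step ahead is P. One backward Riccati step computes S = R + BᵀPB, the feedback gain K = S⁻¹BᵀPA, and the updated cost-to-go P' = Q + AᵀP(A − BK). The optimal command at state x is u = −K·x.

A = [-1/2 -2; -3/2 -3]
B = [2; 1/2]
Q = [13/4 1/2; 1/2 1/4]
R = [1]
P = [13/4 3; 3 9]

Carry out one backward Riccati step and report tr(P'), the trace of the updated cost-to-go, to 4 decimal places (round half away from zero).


40.1271

BᵀP = [8.0000 10.5000]
S = R + BᵀPB = [1] + [21.2500] = [22.2500]
BᵀPA = [-19.7500 -47.5000]
K = S⁻¹·BᵀPA = [-0.8876 -2.1348]
A−BK = [1.2753 2.2697; -1.0562 -1.9326]
AᵀP(A−BK) = [8.0316 15.0871; 15.0871 28.5955]
P' = Q + AᵀP(A−BK) = [11.2816 15.5871; 15.5871 28.8455]
tr(P') = 40.1271


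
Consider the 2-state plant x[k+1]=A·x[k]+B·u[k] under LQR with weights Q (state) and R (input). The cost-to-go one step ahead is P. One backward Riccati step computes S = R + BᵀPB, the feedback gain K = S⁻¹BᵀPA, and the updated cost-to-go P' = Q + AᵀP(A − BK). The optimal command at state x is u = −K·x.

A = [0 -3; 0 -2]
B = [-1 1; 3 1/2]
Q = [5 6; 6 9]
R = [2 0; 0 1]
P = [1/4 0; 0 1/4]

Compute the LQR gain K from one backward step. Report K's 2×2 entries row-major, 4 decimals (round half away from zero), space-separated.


0.0000 -0.1459 0.0000 -0.7480

BᵀP = [-0.2500 0.7500; 0.2500 0.1250]
S = R + BᵀPB = [2 0; 0 1] + [2.5000 0.1250; 0.1250 0.3125] = [4.5000 0.1250; 0.1250 1.3125]
BᵀPA = [0.0000 -0.7500; 0.0000 -1.0000]
K = S⁻¹·BᵀPA = [0.0000 -0.1459; 0.0000 -0.7480]
A−BK = [0.0000 -2.3979; 0.0000 -1.1883]
AᵀP(A−BK) = [0.0000 0.0000; 0.0000 2.3926]
P' = Q + AᵀP(A−BK) = [5.0000 6.0000; 6.0000 11.3926]
tr(P') = 16.3926


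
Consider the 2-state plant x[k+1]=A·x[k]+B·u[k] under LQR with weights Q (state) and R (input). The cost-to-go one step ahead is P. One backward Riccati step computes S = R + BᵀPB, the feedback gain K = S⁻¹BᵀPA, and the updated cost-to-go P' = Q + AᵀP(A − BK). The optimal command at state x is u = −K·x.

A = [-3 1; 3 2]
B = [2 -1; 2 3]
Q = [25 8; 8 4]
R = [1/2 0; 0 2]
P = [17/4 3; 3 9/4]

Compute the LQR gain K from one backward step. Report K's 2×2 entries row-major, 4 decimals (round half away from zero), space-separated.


-0.3636 0.6667 0.3743 0.1078

BᵀP = [14.5000 10.5000; 4.7500 3.7500]
S = R + BᵀPB = [1/2 0; 0 2] + [50.0000 17.0000; 17.0000 6.5000] = [50.5000 17.0000; 17.0000 8.5000]
BᵀPA = [-12.0000 35.5000; -3.0000 12.2500]
K = S⁻¹·BᵀPA = [-0.3636 0.6667; 0.3743 0.1078]
A−BK = [-1.8984 -0.2255; 2.6043 0.3431]
AᵀP(A−BK) = [1.2594 0.0735; 0.0735 0.2623]
P' = Q + AᵀP(A−BK) = [26.2594 8.0735; 8.0735 4.2623]
tr(P') = 30.5216


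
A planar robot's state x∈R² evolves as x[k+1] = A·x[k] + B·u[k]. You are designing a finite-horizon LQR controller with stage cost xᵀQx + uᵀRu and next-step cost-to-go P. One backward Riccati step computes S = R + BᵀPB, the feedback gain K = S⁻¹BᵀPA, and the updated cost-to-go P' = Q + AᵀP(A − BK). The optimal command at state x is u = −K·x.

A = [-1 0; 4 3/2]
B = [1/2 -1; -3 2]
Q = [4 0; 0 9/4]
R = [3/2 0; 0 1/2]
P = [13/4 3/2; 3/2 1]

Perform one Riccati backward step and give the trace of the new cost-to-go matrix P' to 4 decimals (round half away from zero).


BᵀP = [-2.8750 -2.2500; -0.2500 0.5000]
S = R + BᵀPB = [3/2 0; 0 1/2] + [5.3125 -1.6250; -1.6250 1.2500] = [6.8125 -1.6250; -1.6250 1.7500]
BᵀPA = [-6.1250 -3.3750; 2.2500 0.7500]
K = S⁻¹·BᵀPA = [-0.7609 -0.5051; 0.5791 -0.0404]
A−BK = [-0.0404 0.2121; 0.5589 0.0657]
AᵀP(A−BK) = [1.2862 0.7475; 0.7475 0.5758]
P' = Q + AᵀP(A−BK) = [5.2862 0.7475; 0.7475 2.8258]
tr(P') = 8.1120

8.1120


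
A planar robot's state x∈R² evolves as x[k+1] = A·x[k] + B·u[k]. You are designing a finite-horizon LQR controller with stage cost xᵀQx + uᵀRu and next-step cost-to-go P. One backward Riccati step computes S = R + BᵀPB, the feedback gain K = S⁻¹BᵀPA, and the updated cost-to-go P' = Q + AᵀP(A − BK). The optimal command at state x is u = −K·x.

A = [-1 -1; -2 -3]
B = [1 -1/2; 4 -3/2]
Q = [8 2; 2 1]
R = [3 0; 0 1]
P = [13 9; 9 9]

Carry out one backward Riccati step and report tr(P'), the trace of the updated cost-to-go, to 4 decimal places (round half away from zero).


BᵀP = [49.0000 45.0000; -20.0000 -18.0000]
S = R + BᵀPB = [3 0; 0 1] + [229.0000 -92.0000; -92.0000 37.0000] = [232.0000 -92.0000; -92.0000 38.0000]
BᵀPA = [-139.0000 -184.0000; 56.0000 74.0000]
K = S⁻¹·BᵀPA = [-0.3693 -0.5227; 0.5795 0.6818]
A−BK = [-0.3409 -0.1364; 0.3466 0.1136]
AᵀP(A−BK) = [1.2102 1.1591; 1.1591 1.3636]
P' = Q + AᵀP(A−BK) = [9.2102 3.1591; 3.1591 2.3636]
tr(P') = 11.5739

11.5739


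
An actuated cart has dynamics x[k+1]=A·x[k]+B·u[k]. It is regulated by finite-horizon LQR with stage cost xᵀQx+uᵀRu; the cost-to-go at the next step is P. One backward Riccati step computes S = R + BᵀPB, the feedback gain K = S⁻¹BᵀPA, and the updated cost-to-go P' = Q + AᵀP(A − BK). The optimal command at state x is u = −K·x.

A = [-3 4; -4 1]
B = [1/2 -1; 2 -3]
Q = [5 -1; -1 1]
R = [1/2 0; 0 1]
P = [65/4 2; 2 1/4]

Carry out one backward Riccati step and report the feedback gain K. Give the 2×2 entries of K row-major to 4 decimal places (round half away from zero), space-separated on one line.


BᵀP = [12.1250 1.5000; -22.2500 -2.7500]
S = R + BᵀPB = [1/2 0; 0 1] + [9.0625 -16.6250; -16.6250 30.5000] = [9.5625 -16.6250; -16.6250 31.5000]
BᵀPA = [-42.3750 50.0000; 77.7500 -91.7500]
K = S⁻¹·BᵀPA = [-1.7004 2.0000; 1.5708 -1.8571]
A−BK = [-0.5790 1.1429; 4.1133 -8.5714]
AᵀP(A−BK) = [4.0642 -4.8571; -4.8571 5.8571]
P' = Q + AᵀP(A−BK) = [9.0642 -5.8571; -5.8571 6.8571]
tr(P') = 15.9213

-1.7004 2.0000 1.5708 -1.8571


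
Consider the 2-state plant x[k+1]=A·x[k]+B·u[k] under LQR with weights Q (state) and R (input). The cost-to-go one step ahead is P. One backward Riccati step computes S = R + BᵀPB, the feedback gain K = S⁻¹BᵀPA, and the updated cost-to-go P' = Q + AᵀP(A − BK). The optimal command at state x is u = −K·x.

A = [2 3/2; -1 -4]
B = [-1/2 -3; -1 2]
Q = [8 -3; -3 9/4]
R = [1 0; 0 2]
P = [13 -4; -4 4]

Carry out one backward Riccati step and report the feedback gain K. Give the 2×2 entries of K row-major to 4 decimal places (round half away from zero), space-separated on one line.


-0.1960 1.7041 -0.6192 -0.8550

BᵀP = [-2.5000 -2.0000; -47.0000 20.0000]
S = R + BᵀPB = [1 0; 0 2] + [3.2500 3.5000; 3.5000 181.0000] = [4.2500 3.5000; 3.5000 183.0000]
BᵀPA = [-3.0000 4.2500; -114.0000 -150.5000]
K = S⁻¹·BᵀPA = [-0.1960 1.7041; -0.6192 -0.8550]
A−BK = [0.0444 -0.2129; 0.0425 -0.5859]
AᵀP(A−BK) = [0.8230 0.6427; 0.6427 5.3305]
P' = Q + AᵀP(A−BK) = [8.8230 -2.3573; -2.3573 7.5805]
tr(P') = 16.4035
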